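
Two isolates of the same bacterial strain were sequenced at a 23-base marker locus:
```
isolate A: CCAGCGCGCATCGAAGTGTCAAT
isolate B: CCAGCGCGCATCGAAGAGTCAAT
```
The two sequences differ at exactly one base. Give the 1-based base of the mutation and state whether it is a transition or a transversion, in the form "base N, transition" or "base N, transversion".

The sequences differ only at base 17: T→A (pyrimidine→purine), a transversion.

base 17, transversion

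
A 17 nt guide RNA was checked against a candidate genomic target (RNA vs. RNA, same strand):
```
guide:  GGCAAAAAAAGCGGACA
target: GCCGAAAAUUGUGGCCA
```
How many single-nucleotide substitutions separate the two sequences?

Mismatches (1-based): base 2: G→C; base 4: A→G; base 9: A→U; base 10: A→U; base 12: C→U; base 15: A→C.

6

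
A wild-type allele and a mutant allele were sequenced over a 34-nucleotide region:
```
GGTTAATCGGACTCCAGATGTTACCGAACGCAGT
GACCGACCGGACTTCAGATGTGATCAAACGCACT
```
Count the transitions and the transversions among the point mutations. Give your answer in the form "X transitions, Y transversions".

Mismatches (1-based):
position 2: G→A (purine→purine, transition)
position 3: T→C (pyrimidine→pyrimidine, transition)
position 4: T→C (pyrimidine→pyrimidine, transition)
position 5: A→G (purine→purine, transition)
position 7: T→C (pyrimidine→pyrimidine, transition)
position 14: C→T (pyrimidine→pyrimidine, transition)
position 22: T→G (pyrimidine→purine, transversion)
position 24: C→T (pyrimidine→pyrimidine, transition)
position 26: G→A (purine→purine, transition)
position 33: G→C (purine→pyrimidine, transversion)

8 transitions, 2 transversions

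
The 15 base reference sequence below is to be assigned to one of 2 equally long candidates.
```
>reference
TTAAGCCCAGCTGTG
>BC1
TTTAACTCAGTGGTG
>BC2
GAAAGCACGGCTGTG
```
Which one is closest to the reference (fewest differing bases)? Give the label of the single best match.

BC2

Hamming distances to reference — BC1: 5; BC2: 4.
Smallest is BC2 with 4 mismatches.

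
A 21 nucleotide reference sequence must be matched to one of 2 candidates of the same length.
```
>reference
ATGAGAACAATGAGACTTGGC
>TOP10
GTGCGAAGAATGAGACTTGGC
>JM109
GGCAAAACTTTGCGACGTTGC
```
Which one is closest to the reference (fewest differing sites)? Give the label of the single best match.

TOP10 differs at 3 sites; JM109 differs at 9 sites. The closest is TOP10.

TOP10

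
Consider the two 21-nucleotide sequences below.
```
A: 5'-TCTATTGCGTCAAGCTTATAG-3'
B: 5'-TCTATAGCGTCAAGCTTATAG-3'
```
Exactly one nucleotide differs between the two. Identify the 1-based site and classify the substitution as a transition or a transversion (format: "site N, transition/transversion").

site 6, transversion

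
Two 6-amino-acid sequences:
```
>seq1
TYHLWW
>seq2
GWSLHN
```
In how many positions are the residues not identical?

5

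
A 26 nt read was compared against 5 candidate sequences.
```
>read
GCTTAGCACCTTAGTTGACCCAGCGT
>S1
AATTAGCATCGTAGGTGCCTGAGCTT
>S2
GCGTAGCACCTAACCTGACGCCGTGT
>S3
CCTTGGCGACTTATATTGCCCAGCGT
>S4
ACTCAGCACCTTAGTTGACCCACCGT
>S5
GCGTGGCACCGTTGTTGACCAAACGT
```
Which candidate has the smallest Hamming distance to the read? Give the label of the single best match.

S4

S1 differs at 9 sites; S2 differs at 7 sites; S3 differs at 8 sites; S4 differs at 3 sites; S5 differs at 6 sites. The closest is S4.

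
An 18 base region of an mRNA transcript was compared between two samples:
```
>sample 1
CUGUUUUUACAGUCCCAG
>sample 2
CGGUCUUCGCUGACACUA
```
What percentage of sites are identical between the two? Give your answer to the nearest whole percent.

50%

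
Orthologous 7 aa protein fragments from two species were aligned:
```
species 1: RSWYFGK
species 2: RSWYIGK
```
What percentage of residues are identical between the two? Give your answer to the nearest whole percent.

86%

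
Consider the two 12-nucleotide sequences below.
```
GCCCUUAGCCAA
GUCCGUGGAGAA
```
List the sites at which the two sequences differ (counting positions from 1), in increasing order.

2, 5, 7, 9, 10

Differences at site 2 (C→U), site 5 (U→G), site 7 (A→G), site 9 (C→A), site 10 (C→G).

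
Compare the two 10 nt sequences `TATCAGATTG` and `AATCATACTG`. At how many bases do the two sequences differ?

Mismatches (1-based): base 1: T→A; base 6: G→T; base 8: T→C.

3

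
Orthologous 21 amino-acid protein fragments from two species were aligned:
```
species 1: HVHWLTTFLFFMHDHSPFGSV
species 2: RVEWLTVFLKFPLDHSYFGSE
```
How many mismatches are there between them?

Comparing position by position, 8 positions differ: 1 (H/R), 3 (H/E), 7 (T/V), 10 (F/K), 12 (M/P), 13 (H/L), 17 (P/Y), 21 (V/E).

8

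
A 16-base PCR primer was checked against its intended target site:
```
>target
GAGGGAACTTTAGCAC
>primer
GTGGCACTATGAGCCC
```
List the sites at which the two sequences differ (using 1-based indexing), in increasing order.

2, 5, 7, 8, 9, 11, 15

Differences at site 2 (A→T), site 5 (G→C), site 7 (A→C), site 8 (C→T), site 9 (T→A), site 11 (T→G), site 15 (A→C).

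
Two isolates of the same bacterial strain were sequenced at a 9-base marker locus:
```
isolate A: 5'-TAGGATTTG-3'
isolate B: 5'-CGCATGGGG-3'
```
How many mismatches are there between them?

8

Comparing position by position, 8 sites differ: 1 (T/C), 2 (A/G), 3 (G/C), 4 (G/A), 5 (A/T), 6 (T/G), 7 (T/G), 8 (T/G).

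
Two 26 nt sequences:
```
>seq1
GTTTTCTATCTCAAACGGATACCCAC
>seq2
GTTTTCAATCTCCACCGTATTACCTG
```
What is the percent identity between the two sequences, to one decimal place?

69.2%

8 positions differ (7, 13, 15, 18, 21, 22, 25, 26), so 18 of 26 match: 18/26 = 69.23%.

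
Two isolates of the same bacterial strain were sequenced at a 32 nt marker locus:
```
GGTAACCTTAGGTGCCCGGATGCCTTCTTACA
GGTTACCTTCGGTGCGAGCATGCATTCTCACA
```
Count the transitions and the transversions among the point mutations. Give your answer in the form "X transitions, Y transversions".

1 transition, 6 transversions

Mismatches (1-based):
base 4: A→T (purine→pyrimidine, transversion)
base 10: A→C (purine→pyrimidine, transversion)
base 16: C→G (pyrimidine→purine, transversion)
base 17: C→A (pyrimidine→purine, transversion)
base 19: G→C (purine→pyrimidine, transversion)
base 24: C→A (pyrimidine→purine, transversion)
base 29: T→C (pyrimidine→pyrimidine, transition)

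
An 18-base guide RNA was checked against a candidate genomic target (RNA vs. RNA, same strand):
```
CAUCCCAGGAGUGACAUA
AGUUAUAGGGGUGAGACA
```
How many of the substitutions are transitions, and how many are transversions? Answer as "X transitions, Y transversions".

5 transitions, 3 transversions

Transitions (purine↔purine or pyrimidine↔pyrimidine): 2 A→G, 4 C→U, 6 C→U, 10 A→G, 17 U→C.
Transversions (purine↔pyrimidine): 1 C→A, 5 C→A, 15 C→G.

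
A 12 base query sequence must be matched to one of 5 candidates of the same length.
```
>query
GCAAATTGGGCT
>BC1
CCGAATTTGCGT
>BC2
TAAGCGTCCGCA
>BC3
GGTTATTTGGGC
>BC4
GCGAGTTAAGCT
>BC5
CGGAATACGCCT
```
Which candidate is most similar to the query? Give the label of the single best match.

BC4

Hamming distances to query — BC1: 5; BC2: 8; BC3: 6; BC4: 4; BC5: 6.
Smallest is BC4 with 4 mismatches.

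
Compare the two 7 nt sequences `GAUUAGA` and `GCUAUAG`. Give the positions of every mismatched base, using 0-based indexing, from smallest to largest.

Scanning 0-based: 1: A/C; 3: U/A; 4: A/U; 5: G/A; 6: A/G.

1, 3, 4, 5, 6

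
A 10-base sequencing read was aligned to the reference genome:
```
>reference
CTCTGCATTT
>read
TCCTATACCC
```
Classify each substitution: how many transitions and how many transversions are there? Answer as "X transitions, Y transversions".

7 transitions, 0 transversions

Transitions (purine↔purine or pyrimidine↔pyrimidine): 1 C→T, 2 T→C, 5 G→A, 6 C→T, 8 T→C, 9 T→C, 10 T→C.
Transversions (purine↔pyrimidine): none.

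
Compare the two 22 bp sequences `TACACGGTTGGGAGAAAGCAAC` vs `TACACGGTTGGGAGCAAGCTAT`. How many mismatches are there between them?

3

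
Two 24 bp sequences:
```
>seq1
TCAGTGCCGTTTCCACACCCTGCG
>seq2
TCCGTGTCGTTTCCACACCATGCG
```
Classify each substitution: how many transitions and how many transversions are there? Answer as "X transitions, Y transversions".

1 transition, 2 transversions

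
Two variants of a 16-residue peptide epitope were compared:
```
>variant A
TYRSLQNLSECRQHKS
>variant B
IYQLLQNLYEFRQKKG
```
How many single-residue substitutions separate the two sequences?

7

Comparing position by position, 7 positions differ: 1 (T/I), 3 (R/Q), 4 (S/L), 9 (S/Y), 11 (C/F), 14 (H/K), 16 (S/G).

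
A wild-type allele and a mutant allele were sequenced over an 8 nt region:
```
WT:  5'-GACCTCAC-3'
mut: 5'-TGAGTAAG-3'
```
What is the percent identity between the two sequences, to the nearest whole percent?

25%

6 positions differ (1, 2, 3, 4, 6, 8), so 2 of 8 match: 2/8 = 25%.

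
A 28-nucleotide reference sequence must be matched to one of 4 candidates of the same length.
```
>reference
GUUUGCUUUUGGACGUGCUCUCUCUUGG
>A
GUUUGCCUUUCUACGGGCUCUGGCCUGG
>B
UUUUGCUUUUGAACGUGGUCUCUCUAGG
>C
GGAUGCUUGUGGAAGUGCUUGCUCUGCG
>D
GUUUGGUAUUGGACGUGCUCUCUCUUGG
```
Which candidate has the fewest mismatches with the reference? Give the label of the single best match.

Hamming distances to reference — A: 7; B: 4; C: 8; D: 2.
Smallest is D with 2 mismatches.

D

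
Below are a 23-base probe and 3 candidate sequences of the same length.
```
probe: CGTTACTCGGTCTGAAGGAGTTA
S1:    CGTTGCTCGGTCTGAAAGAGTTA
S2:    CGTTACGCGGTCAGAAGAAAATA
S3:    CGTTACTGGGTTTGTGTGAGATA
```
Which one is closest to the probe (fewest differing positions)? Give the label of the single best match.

S1

Hamming distances to probe — S1: 2; S2: 5; S3: 6.
Smallest is S1 with 2 mismatches.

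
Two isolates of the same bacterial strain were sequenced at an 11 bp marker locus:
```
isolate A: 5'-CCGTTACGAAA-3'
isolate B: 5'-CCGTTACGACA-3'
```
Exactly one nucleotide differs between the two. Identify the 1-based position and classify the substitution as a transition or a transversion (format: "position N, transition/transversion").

The sequences differ only at position 10: A→C (purine→pyrimidine), a transversion.

position 10, transversion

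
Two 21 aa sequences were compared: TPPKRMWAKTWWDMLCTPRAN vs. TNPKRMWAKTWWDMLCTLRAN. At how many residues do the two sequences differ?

The sequences differ at residues 2, 18 (1-based) — 2 in total.

2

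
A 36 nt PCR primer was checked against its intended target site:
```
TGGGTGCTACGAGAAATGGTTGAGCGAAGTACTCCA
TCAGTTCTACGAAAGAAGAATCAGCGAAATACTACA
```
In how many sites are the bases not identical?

11

The sequences differ at sites 2, 3, 6, 13, 15, 17, 19, 20, 22, 29, 34 (1-based) — 11 in total.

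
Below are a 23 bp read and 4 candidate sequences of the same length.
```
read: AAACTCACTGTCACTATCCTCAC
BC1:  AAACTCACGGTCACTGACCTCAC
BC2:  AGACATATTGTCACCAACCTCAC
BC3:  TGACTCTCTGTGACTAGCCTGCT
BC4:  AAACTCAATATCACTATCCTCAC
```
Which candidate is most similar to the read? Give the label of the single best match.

BC4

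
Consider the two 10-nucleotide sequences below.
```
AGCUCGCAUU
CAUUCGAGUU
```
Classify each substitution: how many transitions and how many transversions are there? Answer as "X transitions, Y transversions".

3 transitions, 2 transversions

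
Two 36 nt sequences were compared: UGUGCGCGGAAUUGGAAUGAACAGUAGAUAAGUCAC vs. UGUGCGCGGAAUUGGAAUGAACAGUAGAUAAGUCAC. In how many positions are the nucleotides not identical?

0

No positions differ; the sequences are identical.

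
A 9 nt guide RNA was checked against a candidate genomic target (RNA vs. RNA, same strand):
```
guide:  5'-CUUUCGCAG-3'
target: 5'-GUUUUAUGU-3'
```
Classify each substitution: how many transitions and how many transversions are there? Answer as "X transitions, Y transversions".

4 transitions, 2 transversions

Mismatches (1-based):
site 1: C→G (pyrimidine→purine, transversion)
site 5: C→U (pyrimidine→pyrimidine, transition)
site 6: G→A (purine→purine, transition)
site 7: C→U (pyrimidine→pyrimidine, transition)
site 8: A→G (purine→purine, transition)
site 9: G→U (purine→pyrimidine, transversion)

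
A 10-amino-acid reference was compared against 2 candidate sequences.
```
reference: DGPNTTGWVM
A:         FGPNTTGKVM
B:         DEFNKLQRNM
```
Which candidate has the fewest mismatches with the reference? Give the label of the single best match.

A

A differs at 2 positions; B differs at 7 positions. The closest is A.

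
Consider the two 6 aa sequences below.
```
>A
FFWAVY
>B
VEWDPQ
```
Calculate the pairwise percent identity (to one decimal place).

16.7%

Mismatches at positions 1, 2, 4, 5, 6 (1-based): 5 of 6.
Identical positions: 1/6 = 16.67% → 16.7%.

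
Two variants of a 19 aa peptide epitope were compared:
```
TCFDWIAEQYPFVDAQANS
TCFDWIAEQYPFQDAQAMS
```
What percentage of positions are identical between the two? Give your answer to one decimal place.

89.5%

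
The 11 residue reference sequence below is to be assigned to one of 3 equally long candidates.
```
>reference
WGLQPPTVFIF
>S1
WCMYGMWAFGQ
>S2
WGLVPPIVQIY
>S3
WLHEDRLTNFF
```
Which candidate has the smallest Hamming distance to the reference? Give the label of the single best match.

S2

S1 differs at 9 residues; S2 differs at 4 residues; S3 differs at 9 residues. The closest is S2.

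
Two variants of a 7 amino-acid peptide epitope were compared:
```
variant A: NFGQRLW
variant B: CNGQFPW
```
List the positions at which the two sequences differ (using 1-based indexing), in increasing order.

1, 2, 5, 6

Differences at position 1 (N→C), position 2 (F→N), position 5 (R→F), position 6 (L→P).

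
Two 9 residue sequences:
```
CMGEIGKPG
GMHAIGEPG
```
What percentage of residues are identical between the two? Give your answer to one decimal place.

4 positions differ (1, 3, 4, 7), so 5 of 9 match: 5/9 = 55.56%.

55.6%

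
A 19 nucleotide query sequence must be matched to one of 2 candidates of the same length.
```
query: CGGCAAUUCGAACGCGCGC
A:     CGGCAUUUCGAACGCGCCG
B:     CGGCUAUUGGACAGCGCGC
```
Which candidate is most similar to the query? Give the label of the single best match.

A differs at 3 positions; B differs at 4 positions. The closest is A.

A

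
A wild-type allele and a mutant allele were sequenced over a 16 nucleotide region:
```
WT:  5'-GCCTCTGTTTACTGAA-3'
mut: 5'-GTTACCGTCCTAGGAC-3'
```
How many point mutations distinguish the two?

The sequences differ at positions 2, 3, 4, 6, 9, 10, 11, 12, 13, 16 (1-based) — 10 in total.

10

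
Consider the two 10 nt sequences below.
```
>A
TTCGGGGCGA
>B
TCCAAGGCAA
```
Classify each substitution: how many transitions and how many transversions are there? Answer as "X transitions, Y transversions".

4 transitions, 0 transversions

Mismatches (1-based):
position 2: T→C (pyrimidine→pyrimidine, transition)
position 4: G→A (purine→purine, transition)
position 5: G→A (purine→purine, transition)
position 9: G→A (purine→purine, transition)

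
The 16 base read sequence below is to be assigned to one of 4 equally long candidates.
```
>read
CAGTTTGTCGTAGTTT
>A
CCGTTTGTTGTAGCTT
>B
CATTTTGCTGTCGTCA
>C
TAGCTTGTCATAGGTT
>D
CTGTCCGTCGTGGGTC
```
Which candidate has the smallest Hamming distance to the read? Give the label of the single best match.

A differs at 3 bases; B differs at 6 bases; C differs at 4 bases; D differs at 6 bases. The closest is A.

A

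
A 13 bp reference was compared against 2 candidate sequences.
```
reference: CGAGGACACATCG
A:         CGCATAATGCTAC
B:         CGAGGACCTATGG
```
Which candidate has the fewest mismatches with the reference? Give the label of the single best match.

B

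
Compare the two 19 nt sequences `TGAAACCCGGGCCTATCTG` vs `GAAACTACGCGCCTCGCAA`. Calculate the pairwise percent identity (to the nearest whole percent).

10 positions differ (1, 2, 5, 6, 7, 10, 15, 16, 18, 19), so 9 of 19 match: 9/19 = 47.37%.

47%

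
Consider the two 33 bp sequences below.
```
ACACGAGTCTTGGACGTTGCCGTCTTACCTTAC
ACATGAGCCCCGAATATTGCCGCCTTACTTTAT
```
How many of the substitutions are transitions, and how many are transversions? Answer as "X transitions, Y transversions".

10 transitions, 0 transversions

Mismatches (1-based):
position 4: C→T (pyrimidine→pyrimidine, transition)
position 8: T→C (pyrimidine→pyrimidine, transition)
position 10: T→C (pyrimidine→pyrimidine, transition)
position 11: T→C (pyrimidine→pyrimidine, transition)
position 13: G→A (purine→purine, transition)
position 15: C→T (pyrimidine→pyrimidine, transition)
position 16: G→A (purine→purine, transition)
position 23: T→C (pyrimidine→pyrimidine, transition)
position 29: C→T (pyrimidine→pyrimidine, transition)
position 33: C→T (pyrimidine→pyrimidine, transition)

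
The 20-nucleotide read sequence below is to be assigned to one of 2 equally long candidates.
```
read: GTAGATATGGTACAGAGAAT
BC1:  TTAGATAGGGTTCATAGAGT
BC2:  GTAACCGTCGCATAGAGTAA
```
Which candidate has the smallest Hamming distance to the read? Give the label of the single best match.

BC1

BC1 differs at 5 positions; BC2 differs at 9 positions. The closest is BC1.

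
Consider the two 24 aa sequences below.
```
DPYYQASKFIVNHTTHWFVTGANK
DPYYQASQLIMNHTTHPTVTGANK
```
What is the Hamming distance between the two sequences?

Comparing position by position, 5 positions differ: 8 (K/Q), 9 (F/L), 11 (V/M), 17 (W/P), 18 (F/T).

5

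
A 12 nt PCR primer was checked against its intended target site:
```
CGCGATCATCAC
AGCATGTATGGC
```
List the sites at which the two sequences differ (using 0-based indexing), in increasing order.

Scanning 0-based: 0: C/A; 3: G/A; 4: A/T; 5: T/G; 6: C/T; 9: C/G; 10: A/G.

0, 3, 4, 5, 6, 9, 10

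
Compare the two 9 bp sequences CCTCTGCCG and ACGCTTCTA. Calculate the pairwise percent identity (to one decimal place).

44.4%

Mismatches at positions 1, 3, 6, 8, 9 (1-based): 5 of 9.
Identical positions: 4/9 = 44.44% → 44.4%.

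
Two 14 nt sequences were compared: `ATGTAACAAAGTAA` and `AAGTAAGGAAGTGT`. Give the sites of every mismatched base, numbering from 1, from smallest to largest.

2, 7, 8, 13, 14

Scanning 1-based: 2: T/A; 7: C/G; 8: A/G; 13: A/G; 14: A/T.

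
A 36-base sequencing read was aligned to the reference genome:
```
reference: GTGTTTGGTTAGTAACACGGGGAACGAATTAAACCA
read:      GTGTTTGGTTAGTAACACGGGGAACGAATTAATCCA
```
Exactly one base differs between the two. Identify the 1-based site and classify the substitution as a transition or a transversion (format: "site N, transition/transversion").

Site 33 changes A→T. A is a purine and T is a pyrimidine, so this is a transversion.

site 33, transversion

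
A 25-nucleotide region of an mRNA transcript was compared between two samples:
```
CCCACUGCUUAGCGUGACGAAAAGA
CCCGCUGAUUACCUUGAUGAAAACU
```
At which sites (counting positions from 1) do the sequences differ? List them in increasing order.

4, 8, 12, 14, 18, 24, 25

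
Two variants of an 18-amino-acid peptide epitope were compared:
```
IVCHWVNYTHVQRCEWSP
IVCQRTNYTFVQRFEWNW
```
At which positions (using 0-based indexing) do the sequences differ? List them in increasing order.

3, 4, 5, 9, 13, 16, 17

Scanning 0-based: 3: H/Q; 4: W/R; 5: V/T; 9: H/F; 13: C/F; 16: S/N; 17: P/W.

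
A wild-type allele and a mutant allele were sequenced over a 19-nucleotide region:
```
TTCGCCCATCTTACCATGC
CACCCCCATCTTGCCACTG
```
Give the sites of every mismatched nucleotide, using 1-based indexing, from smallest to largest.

Scanning 1-based: 1: T/C; 2: T/A; 4: G/C; 13: A/G; 17: T/C; 18: G/T; 19: C/G.

1, 2, 4, 13, 17, 18, 19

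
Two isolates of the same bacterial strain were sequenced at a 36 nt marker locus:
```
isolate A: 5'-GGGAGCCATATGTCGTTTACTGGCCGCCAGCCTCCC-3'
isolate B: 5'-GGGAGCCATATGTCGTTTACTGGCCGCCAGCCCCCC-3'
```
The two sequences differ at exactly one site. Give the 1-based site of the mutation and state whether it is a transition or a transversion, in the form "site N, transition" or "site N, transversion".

site 33, transition

The sequences differ only at site 33: T→C (pyrimidine→pyrimidine), a transition.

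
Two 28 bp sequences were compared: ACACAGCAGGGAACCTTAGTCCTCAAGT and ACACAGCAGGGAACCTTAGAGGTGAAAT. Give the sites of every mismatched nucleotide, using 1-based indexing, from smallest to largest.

20, 21, 22, 24, 27

Differences at site 20 (T→A), site 21 (C→G), site 22 (C→G), site 24 (C→G), site 27 (G→A).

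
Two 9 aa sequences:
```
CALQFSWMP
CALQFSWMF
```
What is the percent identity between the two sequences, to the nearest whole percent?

1 position differs (9), so 8 of 9 match: 8/9 = 88.89%.

89%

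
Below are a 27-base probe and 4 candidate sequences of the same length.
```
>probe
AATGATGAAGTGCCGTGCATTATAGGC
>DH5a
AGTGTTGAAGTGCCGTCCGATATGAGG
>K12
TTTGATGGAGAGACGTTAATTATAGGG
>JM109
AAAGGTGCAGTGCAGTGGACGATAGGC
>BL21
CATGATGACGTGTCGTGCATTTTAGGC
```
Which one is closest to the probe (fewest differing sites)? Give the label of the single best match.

DH5a differs at 8 sites; K12 differs at 8 sites; JM109 differs at 7 sites; BL21 differs at 4 sites. The closest is BL21.

BL21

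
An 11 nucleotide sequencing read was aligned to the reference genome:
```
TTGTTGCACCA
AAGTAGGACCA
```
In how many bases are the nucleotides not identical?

4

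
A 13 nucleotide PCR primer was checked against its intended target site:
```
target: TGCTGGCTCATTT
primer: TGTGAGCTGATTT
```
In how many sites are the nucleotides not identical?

4

Comparing position by position, 4 sites differ: 3 (C/T), 4 (T/G), 5 (G/A), 9 (C/G).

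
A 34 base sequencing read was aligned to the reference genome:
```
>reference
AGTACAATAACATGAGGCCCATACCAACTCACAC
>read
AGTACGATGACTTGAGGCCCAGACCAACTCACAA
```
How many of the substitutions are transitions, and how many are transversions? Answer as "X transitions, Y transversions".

Mismatches (1-based):
site 6: A→G (purine→purine, transition)
site 9: A→G (purine→purine, transition)
site 12: A→T (purine→pyrimidine, transversion)
site 22: T→G (pyrimidine→purine, transversion)
site 34: C→A (pyrimidine→purine, transversion)

2 transitions, 3 transversions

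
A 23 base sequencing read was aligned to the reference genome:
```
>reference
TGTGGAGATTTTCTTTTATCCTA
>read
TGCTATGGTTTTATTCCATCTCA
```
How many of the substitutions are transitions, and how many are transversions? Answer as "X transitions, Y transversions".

7 transitions, 3 transversions

Transitions (purine↔purine or pyrimidine↔pyrimidine): 3 T→C, 5 G→A, 8 A→G, 16 T→C, 17 T→C, 21 C→T, 22 T→C.
Transversions (purine↔pyrimidine): 4 G→T, 6 A→T, 13 C→A.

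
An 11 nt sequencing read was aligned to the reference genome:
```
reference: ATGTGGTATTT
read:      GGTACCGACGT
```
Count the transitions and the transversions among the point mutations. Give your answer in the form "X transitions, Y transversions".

2 transitions, 7 transversions

Transitions (purine↔purine or pyrimidine↔pyrimidine): 1 A→G, 9 T→C.
Transversions (purine↔pyrimidine): 2 T→G, 3 G→T, 4 T→A, 5 G→C, 6 G→C, 7 T→G, 10 T→G.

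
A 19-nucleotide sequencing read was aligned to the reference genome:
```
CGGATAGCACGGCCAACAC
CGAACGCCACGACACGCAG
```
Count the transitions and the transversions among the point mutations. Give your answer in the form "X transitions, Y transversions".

5 transitions, 4 transversions

Transitions (purine↔purine or pyrimidine↔pyrimidine): 3 G→A, 5 T→C, 6 A→G, 12 G→A, 16 A→G.
Transversions (purine↔pyrimidine): 7 G→C, 14 C→A, 15 A→C, 19 C→G.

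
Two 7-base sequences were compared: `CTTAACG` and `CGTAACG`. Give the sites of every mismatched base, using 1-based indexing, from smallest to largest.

2

Differences at site 2 (T→G).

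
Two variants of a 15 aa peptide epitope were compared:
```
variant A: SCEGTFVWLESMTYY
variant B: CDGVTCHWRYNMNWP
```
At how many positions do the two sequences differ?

12

Comparing position by position, 12 positions differ: 1 (S/C), 2 (C/D), 3 (E/G), 4 (G/V), 6 (F/C), 7 (V/H), 9 (L/R), 10 (E/Y), 11 (S/N), 13 (T/N), 14 (Y/W), 15 (Y/P).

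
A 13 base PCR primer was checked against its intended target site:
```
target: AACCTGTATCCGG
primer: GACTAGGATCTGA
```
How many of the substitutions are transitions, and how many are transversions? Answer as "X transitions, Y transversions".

Mismatches (1-based):
position 1: A→G (purine→purine, transition)
position 4: C→T (pyrimidine→pyrimidine, transition)
position 5: T→A (pyrimidine→purine, transversion)
position 7: T→G (pyrimidine→purine, transversion)
position 11: C→T (pyrimidine→pyrimidine, transition)
position 13: G→A (purine→purine, transition)

4 transitions, 2 transversions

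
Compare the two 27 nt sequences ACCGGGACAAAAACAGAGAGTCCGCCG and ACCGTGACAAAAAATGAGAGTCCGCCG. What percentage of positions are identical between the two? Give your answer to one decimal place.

88.9%

Mismatches at positions 5, 14, 15 (1-based): 3 of 27.
Identical positions: 24/27 = 88.89% → 88.9%.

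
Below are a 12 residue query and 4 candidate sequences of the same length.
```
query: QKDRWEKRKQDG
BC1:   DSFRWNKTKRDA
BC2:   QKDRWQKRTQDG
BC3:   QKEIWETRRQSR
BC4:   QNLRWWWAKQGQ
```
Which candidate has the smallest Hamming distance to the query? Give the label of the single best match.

BC2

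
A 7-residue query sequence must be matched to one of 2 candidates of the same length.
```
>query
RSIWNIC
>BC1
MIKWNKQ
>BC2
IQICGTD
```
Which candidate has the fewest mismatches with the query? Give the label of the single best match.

BC1 differs at 5 positions; BC2 differs at 6 positions. The closest is BC1.

BC1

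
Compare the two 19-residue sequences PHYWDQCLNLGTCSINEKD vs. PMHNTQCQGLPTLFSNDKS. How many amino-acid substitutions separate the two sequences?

12

The sequences differ at residues 2, 3, 4, 5, 8, 9, 11, 13, 14, 15, 17, 19 (1-based) — 12 in total.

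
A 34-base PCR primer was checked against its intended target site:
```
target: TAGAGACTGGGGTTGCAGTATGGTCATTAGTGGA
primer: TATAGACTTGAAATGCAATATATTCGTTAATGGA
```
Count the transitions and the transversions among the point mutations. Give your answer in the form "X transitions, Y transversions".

Mismatches (1-based):
position 3: G→T (purine→pyrimidine, transversion)
position 9: G→T (purine→pyrimidine, transversion)
position 11: G→A (purine→purine, transition)
position 12: G→A (purine→purine, transition)
position 13: T→A (pyrimidine→purine, transversion)
position 18: G→A (purine→purine, transition)
position 22: G→A (purine→purine, transition)
position 23: G→T (purine→pyrimidine, transversion)
position 26: A→G (purine→purine, transition)
position 30: G→A (purine→purine, transition)

6 transitions, 4 transversions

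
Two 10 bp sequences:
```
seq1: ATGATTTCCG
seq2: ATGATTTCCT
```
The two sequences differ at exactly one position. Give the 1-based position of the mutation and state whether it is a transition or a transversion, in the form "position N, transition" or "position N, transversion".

The sequences differ only at position 10: G→T (purine→pyrimidine), a transversion.

position 10, transversion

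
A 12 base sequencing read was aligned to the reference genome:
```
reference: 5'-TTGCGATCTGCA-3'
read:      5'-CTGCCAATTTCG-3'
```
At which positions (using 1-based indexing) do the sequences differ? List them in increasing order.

Differences at position 1 (T→C), position 5 (G→C), position 7 (T→A), position 8 (C→T), position 10 (G→T), position 12 (A→G).

1, 5, 7, 8, 10, 12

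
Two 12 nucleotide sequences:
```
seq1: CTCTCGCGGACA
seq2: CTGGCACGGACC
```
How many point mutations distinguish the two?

4

The sequences differ at bases 3, 4, 6, 12 (1-based) — 4 in total.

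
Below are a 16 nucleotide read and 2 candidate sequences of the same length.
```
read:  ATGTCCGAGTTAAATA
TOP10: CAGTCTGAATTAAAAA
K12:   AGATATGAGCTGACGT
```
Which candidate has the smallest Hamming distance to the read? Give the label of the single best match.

Hamming distances to read — TOP10: 5; K12: 9.
Smallest is TOP10 with 5 mismatches.

TOP10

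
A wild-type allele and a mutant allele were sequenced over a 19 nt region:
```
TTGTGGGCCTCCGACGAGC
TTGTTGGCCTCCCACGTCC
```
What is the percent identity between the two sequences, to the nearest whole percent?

79%

Mismatches at positions 5, 13, 17, 18 (1-based): 4 of 19.
Identical positions: 15/19 = 78.95% → 79%.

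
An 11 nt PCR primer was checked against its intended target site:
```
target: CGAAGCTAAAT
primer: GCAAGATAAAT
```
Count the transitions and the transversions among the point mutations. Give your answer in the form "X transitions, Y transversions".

0 transitions, 3 transversions

Transitions (purine↔purine or pyrimidine↔pyrimidine): none.
Transversions (purine↔pyrimidine): 1 C→G, 2 G→C, 6 C→A.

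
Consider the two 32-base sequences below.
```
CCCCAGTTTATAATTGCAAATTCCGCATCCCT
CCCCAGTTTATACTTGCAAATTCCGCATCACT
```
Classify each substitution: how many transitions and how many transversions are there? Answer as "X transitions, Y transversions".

Mismatches (1-based):
site 13: A→C (purine→pyrimidine, transversion)
site 30: C→A (pyrimidine→purine, transversion)

0 transitions, 2 transversions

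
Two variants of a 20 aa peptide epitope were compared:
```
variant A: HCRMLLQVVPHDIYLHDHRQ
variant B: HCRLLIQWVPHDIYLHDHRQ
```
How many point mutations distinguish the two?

3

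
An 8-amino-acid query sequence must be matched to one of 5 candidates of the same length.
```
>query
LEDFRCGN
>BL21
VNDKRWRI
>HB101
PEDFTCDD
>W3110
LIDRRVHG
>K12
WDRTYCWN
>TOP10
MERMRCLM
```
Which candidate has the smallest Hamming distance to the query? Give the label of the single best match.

Hamming distances to query — BL21: 6; HB101: 4; W3110: 5; K12: 6; TOP10: 5.
Smallest is HB101 with 4 mismatches.

HB101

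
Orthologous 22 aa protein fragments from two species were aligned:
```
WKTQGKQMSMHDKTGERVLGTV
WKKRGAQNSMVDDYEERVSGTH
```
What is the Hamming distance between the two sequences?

10

Comparing position by position, 10 residues differ: 3 (T/K), 4 (Q/R), 6 (K/A), 8 (M/N), 11 (H/V), 13 (K/D), 14 (T/Y), 15 (G/E), 19 (L/S), 22 (V/H).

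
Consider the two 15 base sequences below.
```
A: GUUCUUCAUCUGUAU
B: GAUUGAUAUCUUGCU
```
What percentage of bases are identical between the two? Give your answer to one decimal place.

8 positions differ (2, 4, 5, 6, 7, 12, 13, 14), so 7 of 15 match: 7/15 = 46.67%.

46.7%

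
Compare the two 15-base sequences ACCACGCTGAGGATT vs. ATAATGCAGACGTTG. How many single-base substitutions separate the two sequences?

7

Comparing position by position, 7 bases differ: 2 (C/T), 3 (C/A), 5 (C/T), 8 (T/A), 11 (G/C), 13 (A/T), 15 (T/G).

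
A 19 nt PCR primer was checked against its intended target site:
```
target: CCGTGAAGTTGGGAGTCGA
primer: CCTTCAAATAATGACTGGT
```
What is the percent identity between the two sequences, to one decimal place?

52.6%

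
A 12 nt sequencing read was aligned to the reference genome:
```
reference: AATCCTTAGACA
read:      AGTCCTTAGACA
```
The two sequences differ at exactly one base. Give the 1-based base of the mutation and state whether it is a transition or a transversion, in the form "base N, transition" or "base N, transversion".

The sequences differ only at base 2: A→G (purine→purine), a transition.

base 2, transition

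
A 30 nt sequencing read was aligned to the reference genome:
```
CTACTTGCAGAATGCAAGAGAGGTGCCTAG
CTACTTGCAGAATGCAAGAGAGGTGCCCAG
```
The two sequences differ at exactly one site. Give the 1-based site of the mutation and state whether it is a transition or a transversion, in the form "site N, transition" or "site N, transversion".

site 28, transition

The sequences differ only at site 28: T→C (pyrimidine→pyrimidine), a transition.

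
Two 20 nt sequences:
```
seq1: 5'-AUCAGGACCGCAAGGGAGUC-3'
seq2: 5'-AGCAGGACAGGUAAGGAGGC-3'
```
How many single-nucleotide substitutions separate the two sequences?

6

The sequences differ at bases 2, 9, 11, 12, 14, 19 (1-based) — 6 in total.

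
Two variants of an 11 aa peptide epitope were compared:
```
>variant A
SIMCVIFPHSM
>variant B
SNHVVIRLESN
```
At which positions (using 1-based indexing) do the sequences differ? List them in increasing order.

2, 3, 4, 7, 8, 9, 11

Differences at position 2 (I→N), position 3 (M→H), position 4 (C→V), position 7 (F→R), position 8 (P→L), position 9 (H→E), position 11 (M→N).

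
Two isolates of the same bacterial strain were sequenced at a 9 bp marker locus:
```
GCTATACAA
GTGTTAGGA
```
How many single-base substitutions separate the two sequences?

Comparing position by position, 5 bases differ: 2 (C/T), 3 (T/G), 4 (A/T), 7 (C/G), 8 (A/G).

5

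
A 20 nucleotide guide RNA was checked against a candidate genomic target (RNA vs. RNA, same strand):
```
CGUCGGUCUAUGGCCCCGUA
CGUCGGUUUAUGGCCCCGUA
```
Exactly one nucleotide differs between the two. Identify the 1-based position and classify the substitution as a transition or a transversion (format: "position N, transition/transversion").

position 8, transition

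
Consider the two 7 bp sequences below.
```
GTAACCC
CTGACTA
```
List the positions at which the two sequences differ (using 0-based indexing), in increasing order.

0, 2, 5, 6

Differences at position 0 (G→C), position 2 (A→G), position 5 (C→T), position 6 (C→A).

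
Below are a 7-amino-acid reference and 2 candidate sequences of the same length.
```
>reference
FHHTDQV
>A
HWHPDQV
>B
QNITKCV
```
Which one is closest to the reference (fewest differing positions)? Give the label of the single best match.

A

A differs at 3 positions; B differs at 5 positions. The closest is A.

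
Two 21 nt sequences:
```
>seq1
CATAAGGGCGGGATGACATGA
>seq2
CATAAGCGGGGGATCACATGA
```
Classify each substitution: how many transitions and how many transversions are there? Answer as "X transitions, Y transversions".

0 transitions, 3 transversions

Transitions (purine↔purine or pyrimidine↔pyrimidine): none.
Transversions (purine↔pyrimidine): 7 G→C, 9 C→G, 15 G→C.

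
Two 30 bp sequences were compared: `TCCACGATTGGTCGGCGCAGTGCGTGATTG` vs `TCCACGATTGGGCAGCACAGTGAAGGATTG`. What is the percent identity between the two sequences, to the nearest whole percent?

80%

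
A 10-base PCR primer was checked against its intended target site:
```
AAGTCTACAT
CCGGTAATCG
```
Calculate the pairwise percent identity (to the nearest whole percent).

8 positions differ (1, 2, 4, 5, 6, 8, 9, 10), so 2 of 10 match: 2/10 = 20%.

20%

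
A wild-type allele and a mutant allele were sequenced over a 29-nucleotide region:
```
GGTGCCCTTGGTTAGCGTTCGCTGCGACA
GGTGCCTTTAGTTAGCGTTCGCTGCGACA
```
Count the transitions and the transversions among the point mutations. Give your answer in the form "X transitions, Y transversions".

Transitions (purine↔purine or pyrimidine↔pyrimidine): 7 C→T, 10 G→A.
Transversions (purine↔pyrimidine): none.

2 transitions, 0 transversions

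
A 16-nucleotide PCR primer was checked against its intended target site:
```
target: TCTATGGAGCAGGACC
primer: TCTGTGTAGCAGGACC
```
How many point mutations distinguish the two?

Mismatches (1-based): site 4: A→G; site 7: G→T.

2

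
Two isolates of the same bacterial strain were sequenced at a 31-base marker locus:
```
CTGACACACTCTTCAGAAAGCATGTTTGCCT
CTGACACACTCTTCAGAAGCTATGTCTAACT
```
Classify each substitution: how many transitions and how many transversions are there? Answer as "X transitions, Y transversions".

Transitions (purine↔purine or pyrimidine↔pyrimidine): 19 A→G, 21 C→T, 26 T→C, 28 G→A.
Transversions (purine↔pyrimidine): 20 G→C, 29 C→A.

4 transitions, 2 transversions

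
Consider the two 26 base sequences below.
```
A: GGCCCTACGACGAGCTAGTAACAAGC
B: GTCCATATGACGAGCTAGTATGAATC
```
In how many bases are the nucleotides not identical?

6

Comparing position by position, 6 bases differ: 2 (G/T), 5 (C/A), 8 (C/T), 21 (A/T), 22 (C/G), 25 (G/T).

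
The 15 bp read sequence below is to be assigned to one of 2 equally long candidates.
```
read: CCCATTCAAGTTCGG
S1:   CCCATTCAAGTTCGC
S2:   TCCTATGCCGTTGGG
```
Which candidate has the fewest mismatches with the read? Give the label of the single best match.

Hamming distances to read — S1: 1; S2: 7.
Smallest is S1 with 1 mismatch.

S1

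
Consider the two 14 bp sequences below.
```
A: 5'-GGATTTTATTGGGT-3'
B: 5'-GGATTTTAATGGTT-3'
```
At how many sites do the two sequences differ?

Comparing position by position, 2 sites differ: 9 (T/A), 13 (G/T).

2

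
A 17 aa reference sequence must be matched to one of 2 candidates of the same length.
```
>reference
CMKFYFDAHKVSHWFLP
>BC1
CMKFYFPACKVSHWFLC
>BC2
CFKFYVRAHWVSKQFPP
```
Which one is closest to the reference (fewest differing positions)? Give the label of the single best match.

Hamming distances to reference — BC1: 3; BC2: 7.
Smallest is BC1 with 3 mismatches.

BC1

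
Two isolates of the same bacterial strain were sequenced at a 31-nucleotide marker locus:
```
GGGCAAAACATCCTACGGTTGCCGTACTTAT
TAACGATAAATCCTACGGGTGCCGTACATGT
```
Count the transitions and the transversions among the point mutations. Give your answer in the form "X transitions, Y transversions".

Transitions (purine↔purine or pyrimidine↔pyrimidine): 2 G→A, 3 G→A, 5 A→G, 30 A→G.
Transversions (purine↔pyrimidine): 1 G→T, 7 A→T, 9 C→A, 19 T→G, 28 T→A.

4 transitions, 5 transversions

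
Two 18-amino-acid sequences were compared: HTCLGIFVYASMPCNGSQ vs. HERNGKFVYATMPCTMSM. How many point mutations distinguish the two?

8

The sequences differ at positions 2, 3, 4, 6, 11, 15, 16, 18 (1-based) — 8 in total.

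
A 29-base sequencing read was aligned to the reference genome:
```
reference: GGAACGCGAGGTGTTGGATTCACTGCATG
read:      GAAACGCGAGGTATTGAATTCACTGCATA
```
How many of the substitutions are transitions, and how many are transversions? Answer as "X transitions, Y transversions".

Transitions (purine↔purine or pyrimidine↔pyrimidine): 2 G→A, 13 G→A, 17 G→A, 29 G→A.
Transversions (purine↔pyrimidine): none.

4 transitions, 0 transversions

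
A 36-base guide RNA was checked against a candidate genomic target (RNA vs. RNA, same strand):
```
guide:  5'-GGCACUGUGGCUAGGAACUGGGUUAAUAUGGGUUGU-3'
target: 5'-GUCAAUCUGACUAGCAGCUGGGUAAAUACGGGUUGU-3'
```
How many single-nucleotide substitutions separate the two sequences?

8

Comparing position by position, 8 positions differ: 2 (G/U), 5 (C/A), 7 (G/C), 10 (G/A), 15 (G/C), 17 (A/G), 24 (U/A), 29 (U/C).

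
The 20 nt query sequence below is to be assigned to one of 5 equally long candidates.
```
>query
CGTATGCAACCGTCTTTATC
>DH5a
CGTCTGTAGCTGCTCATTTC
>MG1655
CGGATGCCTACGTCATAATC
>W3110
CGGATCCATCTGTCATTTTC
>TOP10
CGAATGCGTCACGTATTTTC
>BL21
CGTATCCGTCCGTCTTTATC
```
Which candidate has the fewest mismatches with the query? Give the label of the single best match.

Hamming distances to query — DH5a: 9; MG1655: 6; W3110: 6; TOP10: 9; BL21: 3.
Smallest is BL21 with 3 mismatches.

BL21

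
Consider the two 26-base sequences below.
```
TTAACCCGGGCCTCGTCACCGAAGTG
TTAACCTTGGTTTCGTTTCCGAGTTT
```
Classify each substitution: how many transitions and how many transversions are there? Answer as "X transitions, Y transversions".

Mismatches (1-based):
site 7: C→T (pyrimidine→pyrimidine, transition)
site 8: G→T (purine→pyrimidine, transversion)
site 11: C→T (pyrimidine→pyrimidine, transition)
site 12: C→T (pyrimidine→pyrimidine, transition)
site 17: C→T (pyrimidine→pyrimidine, transition)
site 18: A→T (purine→pyrimidine, transversion)
site 23: A→G (purine→purine, transition)
site 24: G→T (purine→pyrimidine, transversion)
site 26: G→T (purine→pyrimidine, transversion)

5 transitions, 4 transversions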